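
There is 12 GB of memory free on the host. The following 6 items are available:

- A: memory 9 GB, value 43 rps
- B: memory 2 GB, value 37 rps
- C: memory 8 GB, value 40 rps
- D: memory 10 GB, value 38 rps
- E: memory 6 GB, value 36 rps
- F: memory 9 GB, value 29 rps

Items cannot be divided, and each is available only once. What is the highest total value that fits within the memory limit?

Check high-value combinations within 12 GB:
- A+B: memory 9+2=11, value 43+37=80
- B+C: memory 2+8=10, value 37+40=77
- B+D: memory 2+10=12, value 37+38=75
Best: 80 rps.

80 rps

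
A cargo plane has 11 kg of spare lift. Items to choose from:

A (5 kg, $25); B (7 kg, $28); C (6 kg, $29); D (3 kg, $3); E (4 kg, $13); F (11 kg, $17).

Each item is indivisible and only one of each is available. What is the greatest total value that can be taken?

$54

Check high-value combinations within 11 kg:
- A+C: weight 5+6=11, value 25+29=54
- C+E: weight 6+4=10, value 29+13=42
- B+E: weight 7+4=11, value 28+13=41
- A+E: weight 5+4=9, value 25+13=38
Best: $54.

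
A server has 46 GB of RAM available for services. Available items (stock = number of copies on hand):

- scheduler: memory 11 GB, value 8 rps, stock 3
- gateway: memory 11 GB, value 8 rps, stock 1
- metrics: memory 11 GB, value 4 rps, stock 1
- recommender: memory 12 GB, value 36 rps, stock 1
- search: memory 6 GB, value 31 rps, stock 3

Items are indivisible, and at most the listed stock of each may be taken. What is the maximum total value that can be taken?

137 rps

Best selections within memory 46 and stock limits:
- 1×gateway + 1×recommender + 3×search: memory 41, value 137
- 1×scheduler + 1×recommender + 3×search: memory 41, value 137
Best: 137 rps.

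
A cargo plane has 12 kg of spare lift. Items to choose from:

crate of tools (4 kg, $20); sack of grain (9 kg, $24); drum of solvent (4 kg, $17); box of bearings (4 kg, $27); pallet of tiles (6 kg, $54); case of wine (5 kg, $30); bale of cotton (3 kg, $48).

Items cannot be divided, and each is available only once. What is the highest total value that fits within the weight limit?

Check high-value combinations within 12 kg:
- box of bearings+case of wine+bale of cotton: weight 4+5+3=12, value 27+30+48=105
- pallet of tiles+bale of cotton: weight 6+3=9, value 54+48=102
- crate of tools+case of wine+bale of cotton: weight 4+5+3=12, value 20+30+48=98
Best: $105.

$105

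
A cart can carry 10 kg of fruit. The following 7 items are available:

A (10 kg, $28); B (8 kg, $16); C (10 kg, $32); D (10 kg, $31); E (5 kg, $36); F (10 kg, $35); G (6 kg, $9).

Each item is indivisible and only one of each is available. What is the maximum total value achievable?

Check high-value combinations within 10 kg:
- E: weight 5, value 36
- F: weight 10, value 35
- C: weight 10, value 32
Best: $36.

$36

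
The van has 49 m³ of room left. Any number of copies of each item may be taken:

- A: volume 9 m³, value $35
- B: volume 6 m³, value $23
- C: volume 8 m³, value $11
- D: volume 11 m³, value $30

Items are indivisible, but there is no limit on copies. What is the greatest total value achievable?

Best value-per-unit is A at 35/9; filling with it alone gives 5×35 = 175.
Optimal mix: 4×A + 2×B → volume 48, value 186.

$186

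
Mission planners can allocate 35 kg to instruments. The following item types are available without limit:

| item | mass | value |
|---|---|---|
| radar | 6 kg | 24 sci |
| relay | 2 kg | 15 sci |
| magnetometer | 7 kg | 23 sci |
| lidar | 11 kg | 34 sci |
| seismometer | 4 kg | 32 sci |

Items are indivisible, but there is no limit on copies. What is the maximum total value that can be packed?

271 sci

Best value-per-unit is seismometer at 32/4; filling with it alone gives 8×32 = 256.
Optimal mix: 1×relay + 8×seismometer → mass 34, value 271.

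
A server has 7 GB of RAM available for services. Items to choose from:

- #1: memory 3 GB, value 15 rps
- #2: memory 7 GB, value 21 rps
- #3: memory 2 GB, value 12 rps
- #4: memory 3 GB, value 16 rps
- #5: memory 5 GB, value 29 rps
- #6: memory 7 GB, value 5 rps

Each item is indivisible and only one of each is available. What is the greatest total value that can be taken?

41 rps

Check high-value combinations within 7 GB:
- #3+#5: memory 2+5=7, value 12+29=41
- #1+#4: memory 3+3=6, value 15+16=31
- #5: memory 5, value 29
- #3+#4: memory 2+3=5, value 12+16=28
- #1+#3: memory 3+2=5, value 15+12=27
Best: 41 rps.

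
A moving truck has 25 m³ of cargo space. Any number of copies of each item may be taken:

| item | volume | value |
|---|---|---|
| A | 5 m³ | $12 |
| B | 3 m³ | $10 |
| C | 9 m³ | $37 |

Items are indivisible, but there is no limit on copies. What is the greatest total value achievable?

Best value-per-unit is C at 37/9; filling with it alone gives 2×37 = 74.
Optimal mix: 2×B + 2×C → volume 24, value 94.

$94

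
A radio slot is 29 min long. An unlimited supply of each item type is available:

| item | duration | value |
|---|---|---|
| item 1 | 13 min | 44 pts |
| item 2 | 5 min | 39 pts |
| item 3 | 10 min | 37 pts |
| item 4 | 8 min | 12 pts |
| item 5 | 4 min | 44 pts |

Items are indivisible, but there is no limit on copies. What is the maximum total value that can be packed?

Best value-per-unit is item 5 at 44/4, and filling with it alone uses duration 7×4=28. No mix of the others beats 7×44 = 308.

308 pts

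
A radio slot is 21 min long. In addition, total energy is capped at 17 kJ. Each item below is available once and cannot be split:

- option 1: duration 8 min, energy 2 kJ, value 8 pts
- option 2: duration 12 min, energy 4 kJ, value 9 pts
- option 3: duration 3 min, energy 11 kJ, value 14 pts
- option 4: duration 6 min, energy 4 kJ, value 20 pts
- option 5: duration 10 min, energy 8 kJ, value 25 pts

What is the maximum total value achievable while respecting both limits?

Feasible sets respecting both limits:
- option 4+option 5: duration 16, energy 12, value 45
- option 1+option 3+option 4: duration 17, energy 17, value 42
- option 3+option 4: duration 9, energy 15, value 34
Best: 45 pts.

45 pts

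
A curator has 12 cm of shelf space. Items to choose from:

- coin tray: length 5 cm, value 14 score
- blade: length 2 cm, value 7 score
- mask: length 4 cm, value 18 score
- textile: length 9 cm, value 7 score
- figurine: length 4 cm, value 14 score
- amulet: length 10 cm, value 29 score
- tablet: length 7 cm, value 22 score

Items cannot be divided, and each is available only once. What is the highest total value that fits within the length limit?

40 score

Check high-value combinations within 12 cm:
- mask+tablet: length 4+7=11, value 18+22=40
- blade+mask+figurine: length 2+4+4=10, value 7+18+14=39
- coin tray+blade+mask: length 5+2+4=11, value 14+7+18=39
Best: 40 score.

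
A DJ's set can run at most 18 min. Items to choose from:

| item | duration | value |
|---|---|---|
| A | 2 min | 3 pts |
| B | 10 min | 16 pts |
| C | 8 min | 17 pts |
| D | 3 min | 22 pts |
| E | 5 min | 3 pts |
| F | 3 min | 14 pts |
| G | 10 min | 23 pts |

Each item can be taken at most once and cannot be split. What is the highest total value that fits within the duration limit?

62 pts

Check high-value combinations within 18 min:
- A+D+F+G: duration 2+3+3+10=18, value 3+22+14+23=62
- D+F+G: duration 3+3+10=16, value 22+14+23=59
- A+C+D+F: duration 2+8+3+3=16, value 3+17+22+14=56
- A+B+D+F: duration 2+10+3+3=18, value 3+16+22+14=55
Best: 62 pts.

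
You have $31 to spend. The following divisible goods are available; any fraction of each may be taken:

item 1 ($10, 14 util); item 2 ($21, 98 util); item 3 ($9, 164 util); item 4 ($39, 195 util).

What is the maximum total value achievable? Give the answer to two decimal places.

274.00

Take in order of value per unit:
- item 3 (164/9 per unit): all 9 → value 164, running total 164.00
- item 4 (195/39 per unit): 22 of 39 → value 22×195/39 = 110.0000, running total 274.00
Total 274.00.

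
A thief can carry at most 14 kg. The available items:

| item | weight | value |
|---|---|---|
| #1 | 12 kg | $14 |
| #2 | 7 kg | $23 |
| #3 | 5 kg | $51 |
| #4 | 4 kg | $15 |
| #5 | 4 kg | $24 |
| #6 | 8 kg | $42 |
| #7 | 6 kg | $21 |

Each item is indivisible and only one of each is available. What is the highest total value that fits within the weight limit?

Check high-value combinations within 14 kg:
- #3+#6: weight 5+8=13, value 51+42=93
- #3+#4+#5: weight 5+4+4=13, value 51+15+24=90
- #3+#5: weight 5+4=9, value 51+24=75
Best: $93.

$93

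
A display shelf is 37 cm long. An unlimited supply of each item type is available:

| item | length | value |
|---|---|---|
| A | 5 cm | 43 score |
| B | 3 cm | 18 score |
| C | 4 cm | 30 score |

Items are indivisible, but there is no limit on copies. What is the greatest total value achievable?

Best value-per-unit is A at 43/5; filling with it alone gives 7×43 = 301.
Optimal mix: 6×A + 1×B + 1×C → length 37, value 306.

306 score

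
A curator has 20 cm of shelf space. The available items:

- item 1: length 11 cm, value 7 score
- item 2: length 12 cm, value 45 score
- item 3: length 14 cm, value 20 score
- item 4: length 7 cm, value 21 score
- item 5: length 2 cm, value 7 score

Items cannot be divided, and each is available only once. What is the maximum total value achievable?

66 score

Check high-value combinations within 20 cm:
- item 2+item 4: length 12+7=19, value 45+21=66
- item 2+item 5: length 12+2=14, value 45+7=52
- item 2: length 12, value 45
- item 1+item 4+item 5: length 11+7+2=20, value 7+21+7=35
Best: 66 score.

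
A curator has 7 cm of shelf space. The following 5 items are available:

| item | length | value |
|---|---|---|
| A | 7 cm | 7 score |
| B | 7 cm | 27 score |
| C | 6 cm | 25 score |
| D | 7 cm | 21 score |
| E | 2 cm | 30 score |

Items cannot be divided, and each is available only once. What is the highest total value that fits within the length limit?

30 score

Check high-value combinations within 7 cm:
- E: length 2, value 30
- B: length 7, value 27
- C: length 6, value 25
- D: length 7, value 21
- A: length 7, value 7
Best: 30 score.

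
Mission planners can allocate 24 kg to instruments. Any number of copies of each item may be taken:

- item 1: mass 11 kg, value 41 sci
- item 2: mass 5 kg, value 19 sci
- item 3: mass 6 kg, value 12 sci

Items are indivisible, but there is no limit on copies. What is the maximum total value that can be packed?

Best value-per-unit is item 2 at 19/5; filling with it alone gives 4×19 = 76.
Optimal mix: 2×item 1 → mass 22, value 82.

82 sci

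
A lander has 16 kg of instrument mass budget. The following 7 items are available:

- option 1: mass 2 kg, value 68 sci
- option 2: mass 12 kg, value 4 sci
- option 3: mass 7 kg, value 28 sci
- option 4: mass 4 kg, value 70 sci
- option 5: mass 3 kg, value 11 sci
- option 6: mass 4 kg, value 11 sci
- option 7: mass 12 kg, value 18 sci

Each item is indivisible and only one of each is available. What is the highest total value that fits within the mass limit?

Check high-value combinations within 16 kg:
- option 1+option 3+option 4+option 5: mass 2+7+4+3=16, value 68+28+70+11=177
- option 1+option 3+option 4: mass 2+7+4=13, value 68+28+70=166
- option 1+option 4+option 5+option 6: mass 2+4+3+4=13, value 68+70+11+11=160
- option 1+option 4+option 5: mass 2+4+3=9, value 68+70+11=149
Best: 177 sci.

177 sci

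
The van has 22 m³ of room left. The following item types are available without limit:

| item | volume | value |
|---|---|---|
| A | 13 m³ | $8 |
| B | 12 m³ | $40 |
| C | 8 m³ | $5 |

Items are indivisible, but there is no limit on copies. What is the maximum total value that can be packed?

Best value-per-unit is B at 40/12; filling with it alone gives 1×40 = 40.
Optimal mix: 1×B + 1×C → volume 20, value 45.

$45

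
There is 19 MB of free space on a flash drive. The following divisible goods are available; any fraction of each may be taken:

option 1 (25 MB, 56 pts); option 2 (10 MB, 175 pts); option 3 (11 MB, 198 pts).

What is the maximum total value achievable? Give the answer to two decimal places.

Take in order of value per unit:
- option 3 (198/11 per unit): all 11 → value 198, running total 198.00
- option 2 (175/10 per unit): 8 of 10 → value 8×175/10 = 140.0000, running total 338.00
Total 338.00.

338.00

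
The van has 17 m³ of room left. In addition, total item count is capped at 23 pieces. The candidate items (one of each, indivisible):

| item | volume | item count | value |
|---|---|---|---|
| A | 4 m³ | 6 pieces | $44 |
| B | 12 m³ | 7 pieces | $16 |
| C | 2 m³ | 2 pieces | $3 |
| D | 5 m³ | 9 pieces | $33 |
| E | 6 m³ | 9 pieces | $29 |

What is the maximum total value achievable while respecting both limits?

$80

Feasible sets respecting both limits:
- A+C+D: volume 11, item count 17, value 80
- A+D: volume 9, item count 15, value 77
- A+C+E: volume 12, item count 17, value 76
Best: $80.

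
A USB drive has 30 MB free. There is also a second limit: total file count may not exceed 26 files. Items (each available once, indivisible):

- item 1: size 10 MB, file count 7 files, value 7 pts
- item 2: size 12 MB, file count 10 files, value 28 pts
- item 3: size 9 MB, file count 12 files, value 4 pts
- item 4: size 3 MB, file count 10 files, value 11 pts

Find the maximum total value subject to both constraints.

39 pts

Feasible sets respecting both limits:
- item 2+item 4: size 15, file count 20, value 39
- item 1+item 2: size 22, file count 17, value 35
- item 2+item 3: size 21, file count 22, value 32
Best: 39 pts.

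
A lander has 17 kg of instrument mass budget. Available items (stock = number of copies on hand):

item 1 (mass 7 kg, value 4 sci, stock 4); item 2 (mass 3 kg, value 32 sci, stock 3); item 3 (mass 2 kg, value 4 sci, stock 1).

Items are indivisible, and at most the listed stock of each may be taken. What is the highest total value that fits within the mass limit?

Best selections within mass 17 and stock limits:
- 3×item 2 + 1×item 3: mass 11, value 100
- 1×item 1 + 3×item 2: mass 16, value 100
- 3×item 2: mass 9, value 96
- 1×item 1 + 2×item 2 + 1×item 3: mass 15, value 72
Best: 100 sci.

100 sci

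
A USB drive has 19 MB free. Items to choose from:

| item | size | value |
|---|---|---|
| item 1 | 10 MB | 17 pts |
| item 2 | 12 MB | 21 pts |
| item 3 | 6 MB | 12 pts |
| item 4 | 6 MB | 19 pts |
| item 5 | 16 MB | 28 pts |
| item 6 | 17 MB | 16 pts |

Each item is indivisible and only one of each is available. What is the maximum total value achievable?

40 pts

Check high-value combinations within 19 MB:
- item 2+item 4: size 12+6=18, value 21+19=40
- item 1+item 4: size 10+6=16, value 17+19=36
- item 2+item 3: size 12+6=18, value 21+12=33
Best: 40 pts.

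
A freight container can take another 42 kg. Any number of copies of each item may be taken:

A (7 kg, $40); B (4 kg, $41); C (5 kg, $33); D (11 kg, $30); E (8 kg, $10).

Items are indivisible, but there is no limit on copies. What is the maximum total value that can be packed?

Best value-per-unit is B at 41/4, and filling with it alone uses weight 10×4=40. No mix of the others beats 10×41 = 410.

$410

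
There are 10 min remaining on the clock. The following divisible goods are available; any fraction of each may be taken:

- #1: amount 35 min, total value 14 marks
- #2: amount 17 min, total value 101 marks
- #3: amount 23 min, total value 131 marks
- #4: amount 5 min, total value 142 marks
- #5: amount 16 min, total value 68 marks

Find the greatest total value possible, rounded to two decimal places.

171.71

Take in order of value per unit:
- #4 (142/5 per unit): all 5 → value 142, running total 142.00
- #2 (101/17 per unit): 5 of 17 → value 5×101/17 = 29.7059, running total 171.71
Total 171.71.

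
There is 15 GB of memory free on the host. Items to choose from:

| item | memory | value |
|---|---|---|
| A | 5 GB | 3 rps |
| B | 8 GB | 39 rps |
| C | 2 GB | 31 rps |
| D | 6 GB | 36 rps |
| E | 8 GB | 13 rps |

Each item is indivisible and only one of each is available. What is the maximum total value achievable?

75 rps

Check high-value combinations within 15 GB:
- B+D: memory 8+6=14, value 39+36=75
- A+B+C: memory 5+8+2=15, value 3+39+31=73
- B+C: memory 8+2=10, value 39+31=70
Best: 75 rps.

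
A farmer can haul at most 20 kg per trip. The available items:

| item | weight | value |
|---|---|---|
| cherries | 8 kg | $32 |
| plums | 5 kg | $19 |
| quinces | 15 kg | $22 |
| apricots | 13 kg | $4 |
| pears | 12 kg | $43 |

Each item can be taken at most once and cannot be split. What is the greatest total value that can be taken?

This is a 0/1 knapsack; check combinations near the capacity.
- cherries+pears: weight 8+12=20, value 32+43=75
- plums+pears: weight 5+12=17, value 19+43=62
- cherries+plums: weight 8+5=13, value 32+19=51
Best: $75.

$75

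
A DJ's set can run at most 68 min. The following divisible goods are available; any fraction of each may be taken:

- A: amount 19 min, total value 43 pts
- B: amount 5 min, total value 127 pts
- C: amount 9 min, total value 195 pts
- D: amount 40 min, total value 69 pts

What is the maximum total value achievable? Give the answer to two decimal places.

425.38

Take in order of value per unit:
- B (127/5 per unit): all 5 → value 127, running total 127.00
- C (195/9 per unit): all 9 → value 195, running total 322.00
- A (43/19 per unit): all 19 → value 43, running total 365.00
- D (69/40 per unit): 35 of 40 → value 35×69/40 = 60.3750, running total 425.38
Total 425.38.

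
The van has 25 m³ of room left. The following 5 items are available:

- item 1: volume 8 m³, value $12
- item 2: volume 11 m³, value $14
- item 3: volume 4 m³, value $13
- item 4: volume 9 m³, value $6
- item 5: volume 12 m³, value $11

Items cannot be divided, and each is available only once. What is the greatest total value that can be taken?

$39

Check high-value combinations within 25 m³:
- item 1+item 2+item 3: volume 8+11+4=23, value 12+14+13=39
- item 1+item 3+item 5: volume 8+4+12=24, value 12+13+11=36
- item 2+item 3+item 4: volume 11+4+9=24, value 14+13+6=33
- item 1+item 3+item 4: volume 8+4+9=21, value 12+13+6=31
Best: $39.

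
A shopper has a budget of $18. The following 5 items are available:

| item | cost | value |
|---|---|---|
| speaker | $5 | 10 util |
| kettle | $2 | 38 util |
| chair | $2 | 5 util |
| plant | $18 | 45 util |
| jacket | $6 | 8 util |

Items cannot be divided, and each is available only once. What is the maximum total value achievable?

61 util

This is a 0/1 knapsack; check combinations near the capacity.
- speaker+kettle+chair+jacket: cost 5+2+2+6=15, value 10+38+5+8=61
- speaker+kettle+jacket: cost 5+2+6=13, value 10+38+8=56
- speaker+kettle+chair: cost 5+2+2=9, value 10+38+5=53
Best: 61 util.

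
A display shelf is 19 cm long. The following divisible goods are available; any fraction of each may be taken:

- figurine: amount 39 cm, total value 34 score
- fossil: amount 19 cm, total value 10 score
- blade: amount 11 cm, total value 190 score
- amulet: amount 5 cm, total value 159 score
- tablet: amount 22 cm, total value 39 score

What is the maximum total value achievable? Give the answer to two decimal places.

354.32

Take in order of value per unit:
- amulet (159/5 per unit): all 5 → value 159, running total 159.00
- blade (190/11 per unit): all 11 → value 190, running total 349.00
- tablet (39/22 per unit): 3 of 22 → value 3×39/22 = 5.3182, running total 354.32
Total 354.32.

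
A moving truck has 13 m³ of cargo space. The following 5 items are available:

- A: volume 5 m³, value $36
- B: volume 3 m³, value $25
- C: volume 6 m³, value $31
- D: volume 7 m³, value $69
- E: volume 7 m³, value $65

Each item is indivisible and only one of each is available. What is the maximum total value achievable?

Check high-value combinations within 13 m³:
- A+D: volume 5+7=12, value 36+69=105
- A+E: volume 5+7=12, value 36+65=101
- C+D: volume 6+7=13, value 31+69=100
- C+E: volume 6+7=13, value 31+65=96
Best: $105.

$105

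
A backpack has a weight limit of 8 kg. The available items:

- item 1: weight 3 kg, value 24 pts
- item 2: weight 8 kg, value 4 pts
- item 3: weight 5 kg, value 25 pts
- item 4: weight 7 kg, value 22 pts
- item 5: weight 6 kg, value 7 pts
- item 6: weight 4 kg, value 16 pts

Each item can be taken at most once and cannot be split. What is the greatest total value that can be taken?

49 pts

Check high-value combinations within 8 kg:
- item 1+item 3: weight 3+5=8, value 24+25=49
- item 1+item 6: weight 3+4=7, value 24+16=40
- item 3: weight 5, value 25
Best: 49 pts.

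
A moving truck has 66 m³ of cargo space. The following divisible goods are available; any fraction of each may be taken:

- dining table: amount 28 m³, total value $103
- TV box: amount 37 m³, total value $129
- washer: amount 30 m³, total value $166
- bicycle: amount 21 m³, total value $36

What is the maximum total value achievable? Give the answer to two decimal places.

Take in order of value per unit:
- washer (166/30 per unit): all 30 → value 166, running total 166.00
- dining table (103/28 per unit): all 28 → value 103, running total 269.00
- TV box (129/37 per unit): 8 of 37 → value 8×129/37 = 27.8919, running total 296.89
Total 296.89.

296.89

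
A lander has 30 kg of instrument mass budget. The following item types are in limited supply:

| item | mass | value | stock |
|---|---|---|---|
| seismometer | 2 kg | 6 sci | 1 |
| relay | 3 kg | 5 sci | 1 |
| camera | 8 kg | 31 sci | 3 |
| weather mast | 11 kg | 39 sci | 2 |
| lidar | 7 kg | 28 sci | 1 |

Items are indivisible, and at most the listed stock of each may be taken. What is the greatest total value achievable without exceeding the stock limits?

Best selections within mass 30 and stock limits:
- 1×camera + 2×weather mast: mass 30, value 109
- 1×seismometer + 2×camera + 1×weather mast: mass 29, value 107
- 2×weather mast + 1×lidar: mass 29, value 106
- 1×relay + 2×camera + 1×weather mast: mass 30, value 106
Best: 109 sci.

109 sci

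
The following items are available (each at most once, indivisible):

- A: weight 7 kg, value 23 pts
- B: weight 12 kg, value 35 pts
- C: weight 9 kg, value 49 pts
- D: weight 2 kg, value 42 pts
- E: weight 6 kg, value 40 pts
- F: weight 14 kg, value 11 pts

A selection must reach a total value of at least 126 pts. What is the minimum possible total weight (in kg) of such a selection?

17

Subsets with value ≥ 126, sorted by total weight:
- C+D+E: weight 17, value 131
- B+C+D: weight 23, value 126
- A+C+D+E: weight 24, value 154
- A+B+D+E: weight 27, value 140
Minimum weight: 17 kg.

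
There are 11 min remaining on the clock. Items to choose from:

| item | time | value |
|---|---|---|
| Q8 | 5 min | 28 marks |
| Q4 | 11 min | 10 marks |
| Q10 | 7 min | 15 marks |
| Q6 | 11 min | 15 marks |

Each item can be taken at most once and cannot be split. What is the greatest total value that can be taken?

28 marks

Check high-value combinations within 11 min:
- Q8: time 5, value 28
- Q10: time 7, value 15
- Q6: time 11, value 15
- Q4: time 11, value 10
Best: 28 marks.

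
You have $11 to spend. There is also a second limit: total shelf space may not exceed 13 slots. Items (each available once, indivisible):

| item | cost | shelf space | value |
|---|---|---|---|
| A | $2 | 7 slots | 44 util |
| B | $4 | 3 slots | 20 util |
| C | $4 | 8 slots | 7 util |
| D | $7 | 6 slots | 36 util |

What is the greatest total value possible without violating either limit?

Feasible sets respecting both limits:
- A+D: cost 9, shelf space 13, value 80
- A+B: cost 6, shelf space 10, value 64
- B+D: cost 11, shelf space 9, value 56
Best: 80 util.

80 util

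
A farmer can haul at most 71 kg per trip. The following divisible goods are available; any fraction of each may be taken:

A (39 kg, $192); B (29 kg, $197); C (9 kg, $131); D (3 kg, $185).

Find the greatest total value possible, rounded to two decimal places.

Take in order of value per unit:
- D (185/3 per unit): all 3 → value 185, running total 185.00
- C (131/9 per unit): all 9 → value 131, running total 316.00
- B (197/29 per unit): all 29 → value 197, running total 513.00
- A (192/39 per unit): 30 of 39 → value 30×192/39 = 147.6923, running total 660.69
Total 660.69.

660.69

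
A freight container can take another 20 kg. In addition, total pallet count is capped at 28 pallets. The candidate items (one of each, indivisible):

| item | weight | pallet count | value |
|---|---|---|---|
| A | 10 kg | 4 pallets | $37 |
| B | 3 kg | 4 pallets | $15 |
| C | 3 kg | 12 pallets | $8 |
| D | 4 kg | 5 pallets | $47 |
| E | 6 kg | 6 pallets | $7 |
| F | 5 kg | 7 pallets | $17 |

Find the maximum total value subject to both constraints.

$107

Feasible sets respecting both limits:
- A+B+C+D: weight 20, pallet count 25, value 107
- A+D+F: weight 19, pallet count 16, value 101
- A+B+D: weight 17, pallet count 13, value 99
Best: $107.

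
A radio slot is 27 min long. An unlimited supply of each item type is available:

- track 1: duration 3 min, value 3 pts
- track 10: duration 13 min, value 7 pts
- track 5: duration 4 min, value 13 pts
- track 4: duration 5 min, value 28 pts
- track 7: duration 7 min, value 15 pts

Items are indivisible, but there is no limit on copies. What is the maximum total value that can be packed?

140 pts

Best value-per-unit is track 4 at 28/5, and filling with it alone uses duration 5×5=25. No mix of the others beats 5×28 = 140.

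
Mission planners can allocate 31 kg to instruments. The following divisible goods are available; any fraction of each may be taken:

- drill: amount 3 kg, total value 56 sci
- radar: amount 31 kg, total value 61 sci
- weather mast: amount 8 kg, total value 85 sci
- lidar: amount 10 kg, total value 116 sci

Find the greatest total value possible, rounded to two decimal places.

276.68

Take in order of value per unit:
- drill (56/3 per unit): all 3 → value 56, running total 56.00
- lidar (116/10 per unit): all 10 → value 116, running total 172.00
- weather mast (85/8 per unit): all 8 → value 85, running total 257.00
- radar (61/31 per unit): 10 of 31 → value 10×61/31 = 19.6774, running total 276.68
Total 276.68.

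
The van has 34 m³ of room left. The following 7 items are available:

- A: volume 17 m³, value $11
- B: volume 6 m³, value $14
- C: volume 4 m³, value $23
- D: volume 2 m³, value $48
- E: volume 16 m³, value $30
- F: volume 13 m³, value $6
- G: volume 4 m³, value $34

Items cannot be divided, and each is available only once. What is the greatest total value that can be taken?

$149

Check high-value combinations within 34 m³:
- B+C+D+E+G: volume 6+4+2+16+4=32, value 14+23+48+30+34=149
- C+D+E+G: volume 4+2+16+4=26, value 23+48+30+34=135
- A+B+C+D+G: volume 17+6+4+2+4=33, value 11+14+23+48+34=130
- B+D+E+G: volume 6+2+16+4=28, value 14+48+30+34=126
- B+C+D+F+G: volume 6+4+2+13+4=29, value 14+23+48+6+34=125
Best: $149.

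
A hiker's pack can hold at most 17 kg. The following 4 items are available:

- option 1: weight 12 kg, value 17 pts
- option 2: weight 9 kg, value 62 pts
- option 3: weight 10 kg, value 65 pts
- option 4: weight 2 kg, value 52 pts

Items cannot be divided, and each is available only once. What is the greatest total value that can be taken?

117 pts

This is a 0/1 knapsack; check combinations near the capacity.
- option 3+option 4: weight 10+2=12, value 65+52=117
- option 2+option 4: weight 9+2=11, value 62+52=114
- option 1+option 4: weight 12+2=14, value 17+52=69
- option 3: weight 10, value 65
- option 2: weight 9, value 62
Best: 117 pts.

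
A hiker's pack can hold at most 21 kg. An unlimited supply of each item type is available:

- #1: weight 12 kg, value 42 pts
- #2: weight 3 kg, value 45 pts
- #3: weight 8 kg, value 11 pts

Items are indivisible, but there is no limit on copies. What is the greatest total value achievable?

315 pts

Best value-per-unit is #2 at 45/3, and filling with it alone uses weight 7×3=21. No mix of the others beats 7×45 = 315.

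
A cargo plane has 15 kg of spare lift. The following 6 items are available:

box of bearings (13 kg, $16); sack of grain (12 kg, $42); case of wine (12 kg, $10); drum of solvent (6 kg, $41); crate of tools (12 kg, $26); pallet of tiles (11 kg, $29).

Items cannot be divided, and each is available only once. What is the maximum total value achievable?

$42

Check high-value combinations within 15 kg:
- sack of grain: weight 12, value 42
- drum of solvent: weight 6, value 41
- pallet of tiles: weight 11, value 29
- crate of tools: weight 12, value 26
- box of bearings: weight 13, value 16
Best: $42.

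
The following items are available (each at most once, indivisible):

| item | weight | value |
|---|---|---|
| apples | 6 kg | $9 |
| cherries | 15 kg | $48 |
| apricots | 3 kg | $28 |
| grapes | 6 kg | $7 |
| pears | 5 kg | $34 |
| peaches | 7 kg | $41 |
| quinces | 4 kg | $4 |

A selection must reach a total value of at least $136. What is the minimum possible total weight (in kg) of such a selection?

30

Subsets with value ≥ 136, sorted by total weight:
- cherries+apricots+pears+peaches: weight 30, value 151
- cherries+apricots+pears+peaches+quinces: weight 34, value 155
Minimum weight: 30 kg.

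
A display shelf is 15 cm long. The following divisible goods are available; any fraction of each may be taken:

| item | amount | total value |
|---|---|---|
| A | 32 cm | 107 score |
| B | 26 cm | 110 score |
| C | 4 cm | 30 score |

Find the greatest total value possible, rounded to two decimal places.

Take in order of value per unit:
- C (30/4 per unit): all 4 → value 30, running total 30.00
- B (110/26 per unit): 11 of 26 → value 11×110/26 = 46.5385, running total 76.54
Total 76.54.

76.54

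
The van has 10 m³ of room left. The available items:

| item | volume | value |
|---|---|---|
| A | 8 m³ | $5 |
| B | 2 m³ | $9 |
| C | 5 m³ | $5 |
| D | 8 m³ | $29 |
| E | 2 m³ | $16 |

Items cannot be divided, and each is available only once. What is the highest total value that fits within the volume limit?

Check high-value combinations within 10 m³:
- D+E: volume 8+2=10, value 29+16=45
- B+D: volume 2+8=10, value 9+29=38
- B+C+E: volume 2+5+2=9, value 9+5+16=30
Best: $45.

$45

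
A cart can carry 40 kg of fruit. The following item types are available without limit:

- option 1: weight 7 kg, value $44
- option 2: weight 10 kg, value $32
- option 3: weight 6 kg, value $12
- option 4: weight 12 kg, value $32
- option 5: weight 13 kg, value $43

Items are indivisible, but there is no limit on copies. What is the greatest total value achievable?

$220

Best value-per-unit is option 1 at 44/7, and filling with it alone uses weight 5×7=35. No mix of the others beats 5×44 = 220.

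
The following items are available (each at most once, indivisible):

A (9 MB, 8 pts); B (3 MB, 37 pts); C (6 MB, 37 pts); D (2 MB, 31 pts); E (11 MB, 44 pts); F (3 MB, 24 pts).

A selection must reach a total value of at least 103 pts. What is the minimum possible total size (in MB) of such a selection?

Subsets with value ≥ 103, sorted by total size:
- B+C+D: size 11, value 105
- B+C+D+F: size 14, value 129
Minimum size: 11 MB.

11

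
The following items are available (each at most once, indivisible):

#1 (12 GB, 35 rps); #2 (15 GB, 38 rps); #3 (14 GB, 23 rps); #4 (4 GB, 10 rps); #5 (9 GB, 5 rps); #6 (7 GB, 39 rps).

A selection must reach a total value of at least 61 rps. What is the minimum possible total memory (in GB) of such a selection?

Subsets with value ≥ 61, sorted by total memory:
- #1+#6: memory 19, value 74
- #3+#6: memory 21, value 62
- #2+#6: memory 22, value 77
- #1+#4+#6: memory 23, value 84
Minimum memory: 19 GB.

19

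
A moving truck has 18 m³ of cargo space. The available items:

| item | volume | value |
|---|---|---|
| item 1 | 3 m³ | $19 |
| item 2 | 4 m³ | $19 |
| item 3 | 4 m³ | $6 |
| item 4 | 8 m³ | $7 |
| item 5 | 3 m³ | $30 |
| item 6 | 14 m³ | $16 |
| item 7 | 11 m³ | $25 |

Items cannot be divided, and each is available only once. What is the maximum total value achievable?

This is a 0/1 knapsack; check combinations near the capacity.
- item 1+item 2+item 4+item 5: volume 3+4+8+3=18, value 19+19+7+30=75
- item 1+item 2+item 3+item 5: volume 3+4+4+3=14, value 19+19+6+30=74
- item 1+item 5+item 7: volume 3+3+11=17, value 19+30+25=74
Best: $75.

$75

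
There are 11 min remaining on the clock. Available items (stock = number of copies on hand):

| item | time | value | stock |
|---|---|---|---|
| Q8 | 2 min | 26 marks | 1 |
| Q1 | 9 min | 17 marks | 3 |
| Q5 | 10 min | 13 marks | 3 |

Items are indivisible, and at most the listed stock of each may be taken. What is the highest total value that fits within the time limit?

43 marks

Best selections within time 11 and stock limits:
- 1×Q8 + 1×Q1: time 11, value 43
- 1×Q8: time 2, value 26
- 1×Q1: time 9, value 17
- 1×Q5: time 10, value 13
Best: 43 marks.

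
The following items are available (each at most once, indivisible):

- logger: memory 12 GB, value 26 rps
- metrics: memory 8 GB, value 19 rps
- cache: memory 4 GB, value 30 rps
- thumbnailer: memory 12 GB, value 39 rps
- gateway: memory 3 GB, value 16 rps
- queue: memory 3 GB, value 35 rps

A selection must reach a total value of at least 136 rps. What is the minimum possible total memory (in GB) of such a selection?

Subsets with value ≥ 136, sorted by total memory:
- metrics+cache+thumbnailer+gateway+queue: memory 30, value 139
- logger+cache+thumbnailer+gateway+queue: memory 34, value 146
- logger+metrics+cache+thumbnailer+queue: memory 39, value 149
Minimum memory: 30 GB.

30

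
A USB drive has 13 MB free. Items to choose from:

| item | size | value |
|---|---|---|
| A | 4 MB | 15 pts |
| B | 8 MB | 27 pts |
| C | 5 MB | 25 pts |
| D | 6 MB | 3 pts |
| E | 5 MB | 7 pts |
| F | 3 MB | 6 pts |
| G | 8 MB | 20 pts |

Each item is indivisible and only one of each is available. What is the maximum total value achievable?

Check high-value combinations within 13 MB:
- B+C: size 8+5=13, value 27+25=52
- A+C+F: size 4+5+3=12, value 15+25+6=46
- C+G: size 5+8=13, value 25+20=45
- A+B: size 4+8=12, value 15+27=42
- A+C: size 4+5=9, value 15+25=40
Best: 52 pts.

52 pts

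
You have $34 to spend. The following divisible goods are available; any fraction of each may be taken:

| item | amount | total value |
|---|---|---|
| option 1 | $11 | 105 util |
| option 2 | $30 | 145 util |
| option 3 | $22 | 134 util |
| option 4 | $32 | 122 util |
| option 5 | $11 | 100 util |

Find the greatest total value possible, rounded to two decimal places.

Take in order of value per unit:
- option 1 (105/11 per unit): all 11 → value 105, running total 105.00
- option 5 (100/11 per unit): all 11 → value 100, running total 205.00
- option 3 (134/22 per unit): 12 of 22 → value 12×134/22 = 73.0909, running total 278.09
Total 278.09.

278.09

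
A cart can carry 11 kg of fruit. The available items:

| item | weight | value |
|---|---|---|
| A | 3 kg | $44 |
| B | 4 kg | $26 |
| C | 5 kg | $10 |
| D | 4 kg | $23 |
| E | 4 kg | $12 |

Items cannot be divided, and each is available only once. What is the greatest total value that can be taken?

This is a 0/1 knapsack; check combinations near the capacity.
- A+B+D: weight 3+4+4=11, value 44+26+23=93
- A+B+E: weight 3+4+4=11, value 44+26+12=82
- A+D+E: weight 3+4+4=11, value 44+23+12=79
Best: $93.

$93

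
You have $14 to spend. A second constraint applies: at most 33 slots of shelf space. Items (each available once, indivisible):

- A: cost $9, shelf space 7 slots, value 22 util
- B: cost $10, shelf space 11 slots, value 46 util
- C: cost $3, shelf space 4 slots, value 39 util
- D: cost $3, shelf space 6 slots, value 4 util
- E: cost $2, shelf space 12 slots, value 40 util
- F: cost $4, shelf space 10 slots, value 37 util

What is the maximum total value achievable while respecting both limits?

Feasible sets respecting both limits:
- C+D+E+F: cost 12, shelf space 32, value 120
- C+E+F: cost 9, shelf space 26, value 116
- A+C+E: cost 14, shelf space 23, value 101
- B+E: cost 12, shelf space 23, value 86
Best: 120 util.

120 util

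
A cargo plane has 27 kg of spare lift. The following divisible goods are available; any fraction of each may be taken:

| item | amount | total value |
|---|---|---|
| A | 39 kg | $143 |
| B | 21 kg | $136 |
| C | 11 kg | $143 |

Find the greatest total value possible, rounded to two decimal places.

Take in order of value per unit:
- C (143/11 per unit): all 11 → value 143, running total 143.00
- B (136/21 per unit): 16 of 21 → value 16×136/21 = 103.6190, running total 246.62
Total 246.62.

246.62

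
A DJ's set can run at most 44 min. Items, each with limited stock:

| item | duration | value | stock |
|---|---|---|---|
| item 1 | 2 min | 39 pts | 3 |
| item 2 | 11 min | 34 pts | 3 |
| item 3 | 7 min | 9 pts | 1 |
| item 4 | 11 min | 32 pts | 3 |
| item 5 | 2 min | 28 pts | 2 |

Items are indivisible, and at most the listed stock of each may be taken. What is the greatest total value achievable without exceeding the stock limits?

Best selections within duration 44 and stock limits:
- 3×item 1 + 3×item 2 + 2×item 5: duration 43, value 275
- 3×item 1 + 2×item 2 + 1×item 4 + 2×item 5: duration 43, value 273
- 3×item 1 + 1×item 2 + 2×item 4 + 2×item 5: duration 43, value 271
Best: 275 pts.

275 pts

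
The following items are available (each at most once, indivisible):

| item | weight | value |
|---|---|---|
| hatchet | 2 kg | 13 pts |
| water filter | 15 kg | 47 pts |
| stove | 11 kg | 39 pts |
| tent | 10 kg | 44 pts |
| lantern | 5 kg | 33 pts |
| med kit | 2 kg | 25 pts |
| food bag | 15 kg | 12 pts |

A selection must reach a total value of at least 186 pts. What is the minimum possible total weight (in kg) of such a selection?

43

Subsets with value ≥ 186, sorted by total weight:
- water filter+stove+tent+lantern+med kit: weight 43, value 188
- hatchet+water filter+stove+tent+lantern+med kit: weight 45, value 201
- water filter+stove+tent+lantern+med kit+food bag: weight 58, value 200
Minimum weight: 43 kg.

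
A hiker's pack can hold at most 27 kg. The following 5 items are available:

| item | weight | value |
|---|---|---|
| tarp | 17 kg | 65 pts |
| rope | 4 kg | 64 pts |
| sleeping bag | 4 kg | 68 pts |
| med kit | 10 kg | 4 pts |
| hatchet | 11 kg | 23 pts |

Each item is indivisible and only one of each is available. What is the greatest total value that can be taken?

197 pts

This is a 0/1 knapsack; check combinations near the capacity.
- tarp+rope+sleeping bag: weight 17+4+4=25, value 65+64+68=197
- rope+sleeping bag+hatchet: weight 4+4+11=19, value 64+68+23=155
- rope+sleeping bag+med kit: weight 4+4+10=18, value 64+68+4=136
Best: 197 pts.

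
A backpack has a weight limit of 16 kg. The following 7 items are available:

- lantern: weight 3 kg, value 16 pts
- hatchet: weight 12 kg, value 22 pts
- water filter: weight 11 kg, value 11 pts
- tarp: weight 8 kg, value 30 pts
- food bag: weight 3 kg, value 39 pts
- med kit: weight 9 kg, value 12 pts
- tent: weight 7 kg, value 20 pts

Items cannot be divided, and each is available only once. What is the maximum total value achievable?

85 pts

Check high-value combinations within 16 kg:
- lantern+tarp+food bag: weight 3+8+3=14, value 16+30+39=85
- lantern+food bag+tent: weight 3+3+7=13, value 16+39+20=75
- tarp+food bag: weight 8+3=11, value 30+39=69
- lantern+food bag+med kit: weight 3+3+9=15, value 16+39+12=67
Best: 85 pts.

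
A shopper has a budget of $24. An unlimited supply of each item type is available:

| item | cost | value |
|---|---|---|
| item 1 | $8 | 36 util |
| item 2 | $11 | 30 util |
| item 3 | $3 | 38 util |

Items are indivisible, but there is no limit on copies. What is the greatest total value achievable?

304 util

Best value-per-unit is item 3 at 38/3, and filling with it alone uses cost 8×3=24. No mix of the others beats 8×38 = 304.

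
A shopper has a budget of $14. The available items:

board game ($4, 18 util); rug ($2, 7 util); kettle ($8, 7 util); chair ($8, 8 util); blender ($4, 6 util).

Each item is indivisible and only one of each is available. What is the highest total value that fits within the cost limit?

Check high-value combinations within $14:
- board game+rug+chair: cost 4+2+8=14, value 18+7+8=33
- board game+rug+kettle: cost 4+2+8=14, value 18+7+7=32
- board game+rug+blender: cost 4+2+4=10, value 18+7+6=31
- board game+chair: cost 4+8=12, value 18+8=26
Best: 33 util.

33 util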